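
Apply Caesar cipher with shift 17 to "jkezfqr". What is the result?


Caesar cipher: shift "jkezfqr" by 17
  'j' (pos 9) + 17 = pos 0 = 'a'
  'k' (pos 10) + 17 = pos 1 = 'b'
  'e' (pos 4) + 17 = pos 21 = 'v'
  'z' (pos 25) + 17 = pos 16 = 'q'
  'f' (pos 5) + 17 = pos 22 = 'w'
  'q' (pos 16) + 17 = pos 7 = 'h'
  'r' (pos 17) + 17 = pos 8 = 'i'
Result: abvqwhi

abvqwhi


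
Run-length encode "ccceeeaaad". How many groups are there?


Input: ccceeeaaad
Scanning for consecutive runs:
  Group 1: 'c' x 3 (positions 0-2)
  Group 2: 'e' x 3 (positions 3-5)
  Group 3: 'a' x 3 (positions 6-8)
  Group 4: 'd' x 1 (positions 9-9)
Total groups: 4

4


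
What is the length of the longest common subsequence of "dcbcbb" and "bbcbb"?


LCS of "dcbcbb" and "bbcbb"
DP table:
           b    b    c    b    b
      0    0    0    0    0    0
  d   0    0    0    0    0    0
  c   0    0    0    1    1    1
  b   0    1    1    1    2    2
  c   0    1    1    2    2    2
  b   0    1    2    2    3    3
  b   0    1    2    2    3    4
LCS length = dp[6][5] = 4

4


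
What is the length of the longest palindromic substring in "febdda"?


Input: "febdda"
Checking substrings for palindromes:
  [3:5] "dd" (len 2) => palindrome
Longest palindromic substring: "dd" with length 2

2


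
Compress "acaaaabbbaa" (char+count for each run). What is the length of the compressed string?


Input: acaaaabbbaa
Runs:
  'a' x 1 => "a1"
  'c' x 1 => "c1"
  'a' x 4 => "a4"
  'b' x 3 => "b3"
  'a' x 2 => "a2"
Compressed: "a1c1a4b3a2"
Compressed length: 10

10


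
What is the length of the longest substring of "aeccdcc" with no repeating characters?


Input: "aeccdcc"
Sliding window (track last position of each char):
  Position 0 ('a'): window [0,0] length 1 -- new best
  Position 1 ('e'): window [0,1] length 2 -- new best
  Position 2 ('c'): window [0,2] length 3 -- new best
  Position 3 ('c'): repeat (last at 2), move window start to 3
  Position 3 ('c'): window [3,3] length 1
  Position 4 ('d'): window [3,4] length 2
  Position 5 ('c'): repeat (last at 3), move window start to 4
  Position 5 ('c'): window [4,5] length 2
  Position 6 ('c'): repeat (last at 5), move window start to 6
  Position 6 ('c'): window [6,6] length 1
Longest substring with no repeats: "aec" with length 3

3


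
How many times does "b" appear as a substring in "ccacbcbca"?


Searching for "b" in "ccacbcbca"
Scanning each position:
  Position 0: "c" => no
  Position 1: "c" => no
  Position 2: "a" => no
  Position 3: "c" => no
  Position 4: "b" => MATCH
  Position 5: "c" => no
  Position 6: "b" => MATCH
  Position 7: "c" => no
  Position 8: "a" => no
Total occurrences: 2

2


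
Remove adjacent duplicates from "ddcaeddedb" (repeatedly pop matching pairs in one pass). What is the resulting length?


Input: ddcaeddedb
Stack-based adjacent duplicate removal:
  Read 'd': push. Stack: d
  Read 'd': matches stack top 'd' => pop. Stack: (empty)
  Read 'c': push. Stack: c
  Read 'a': push. Stack: ca
  Read 'e': push. Stack: cae
  Read 'd': push. Stack: caed
  Read 'd': matches stack top 'd' => pop. Stack: cae
  Read 'e': matches stack top 'e' => pop. Stack: ca
  Read 'd': push. Stack: cad
  Read 'b': push. Stack: cadb
Final stack: "cadb" (length 4)

4


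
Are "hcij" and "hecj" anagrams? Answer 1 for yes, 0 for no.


Strings: "hcij", "hecj"
Sorted first:  chij
Sorted second: cehj
Differ at position 1: 'h' vs 'e' => not anagrams

0


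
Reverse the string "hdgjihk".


Input: hdgjihk
Reading characters right to left:
  Position 6: 'k'
  Position 5: 'h'
  Position 4: 'i'
  Position 3: 'j'
  Position 2: 'g'
  Position 1: 'd'
  Position 0: 'h'
Reversed: khijgdh

khijgdh


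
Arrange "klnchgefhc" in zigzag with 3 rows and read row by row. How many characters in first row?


Zigzag "klnchgefhc" into 3 rows:
Placing characters:
  'k' => row 0
  'l' => row 1
  'n' => row 2
  'c' => row 1
  'h' => row 0
  'g' => row 1
  'e' => row 2
  'f' => row 1
  'h' => row 0
  'c' => row 1
Rows:
  Row 0: "khh"
  Row 1: "lcgfc"
  Row 2: "ne"
First row length: 3

3


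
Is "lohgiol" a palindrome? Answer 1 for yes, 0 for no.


Input: lohgiol
Reversed: loighol
  Compare pos 0 ('l') with pos 6 ('l'): match
  Compare pos 1 ('o') with pos 5 ('o'): match
  Compare pos 2 ('h') with pos 4 ('i'): MISMATCH
Result: not a palindrome

0


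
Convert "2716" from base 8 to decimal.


Input: "2716" in base 8
Positional expansion:
  Digit '2' (value 2) x 8^3 = 1024
  Digit '7' (value 7) x 8^2 = 448
  Digit '1' (value 1) x 8^1 = 8
  Digit '6' (value 6) x 8^0 = 6
Sum = 1486

1486


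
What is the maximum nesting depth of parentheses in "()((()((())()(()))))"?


Input: "()((()((())()(()))))"
Tracking depth:
  Position 0 '(': depth becomes 1
  Position 1 ')': depth becomes 0
  Position 2 '(': depth becomes 1
  Position 3 '(': depth becomes 2
  Position 4 '(': depth becomes 3
  Position 5 ')': depth becomes 2
  Position 6 '(': depth becomes 3
  Position 7 '(': depth becomes 4
  Position 8 '(': depth becomes 5
  Position 9 ')': depth becomes 4
  Position 10 ')': depth becomes 3
  Position 11 '(': depth becomes 4
  Position 12 ')': depth becomes 3
  Position 13 '(': depth becomes 4
  Position 14 '(': depth becomes 5
  Position 15 ')': depth becomes 4
  Position 16 ')': depth becomes 3
  Position 17 ')': depth becomes 2
  Position 18 ')': depth becomes 1
  Position 19 ')': depth becomes 0
Maximum depth reached: 5

5


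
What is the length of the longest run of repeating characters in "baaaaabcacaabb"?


Input: "baaaaabcacaabb"
Scanning for longest run:
  Position 1 ('a'): new char, reset run to 1
  Position 2 ('a'): continues run of 'a', length=2
  Position 3 ('a'): continues run of 'a', length=3
  Position 4 ('a'): continues run of 'a', length=4
  Position 5 ('a'): continues run of 'a', length=5
  Position 6 ('b'): new char, reset run to 1
  Position 7 ('c'): new char, reset run to 1
  Position 8 ('a'): new char, reset run to 1
  Position 9 ('c'): new char, reset run to 1
  Position 10 ('a'): new char, reset run to 1
  Position 11 ('a'): continues run of 'a', length=2
  Position 12 ('b'): new char, reset run to 1
  Position 13 ('b'): continues run of 'b', length=2
Longest run: 'a' with length 5

5


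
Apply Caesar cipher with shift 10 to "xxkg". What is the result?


Caesar cipher: shift "xxkg" by 10
  'x' (pos 23) + 10 = pos 7 = 'h'
  'x' (pos 23) + 10 = pos 7 = 'h'
  'k' (pos 10) + 10 = pos 20 = 'u'
  'g' (pos 6) + 10 = pos 16 = 'q'
Result: hhuq

hhuq


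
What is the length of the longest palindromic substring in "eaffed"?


Input: "eaffed"
Checking substrings for palindromes:
  [2:4] "ff" (len 2) => palindrome
Longest palindromic substring: "ff" with length 2

2


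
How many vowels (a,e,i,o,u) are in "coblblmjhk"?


Input: coblblmjhk
Checking each character:
  'c' at position 0: consonant
  'o' at position 1: vowel (running total: 1)
  'b' at position 2: consonant
  'l' at position 3: consonant
  'b' at position 4: consonant
  'l' at position 5: consonant
  'm' at position 6: consonant
  'j' at position 7: consonant
  'h' at position 8: consonant
  'k' at position 9: consonant
Total vowels: 1

1


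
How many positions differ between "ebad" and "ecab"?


Comparing "ebad" and "ecab" position by position:
  Position 0: 'e' vs 'e' => same
  Position 1: 'b' vs 'c' => DIFFER
  Position 2: 'a' vs 'a' => same
  Position 3: 'd' vs 'b' => DIFFER
Positions that differ: 2

2


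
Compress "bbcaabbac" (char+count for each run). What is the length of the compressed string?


Input: bbcaabbac
Runs:
  'b' x 2 => "b2"
  'c' x 1 => "c1"
  'a' x 2 => "a2"
  'b' x 2 => "b2"
  'a' x 1 => "a1"
  'c' x 1 => "c1"
Compressed: "b2c1a2b2a1c1"
Compressed length: 12

12


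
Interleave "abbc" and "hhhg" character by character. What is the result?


Interleaving "abbc" and "hhhg":
  Position 0: 'a' from first, 'h' from second => "ah"
  Position 1: 'b' from first, 'h' from second => "bh"
  Position 2: 'b' from first, 'h' from second => "bh"
  Position 3: 'c' from first, 'g' from second => "cg"
Result: ahbhbhcg

ahbhbhcg


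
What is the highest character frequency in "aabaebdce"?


Input: aabaebdce
Character counts:
  'a': 3
  'b': 2
  'c': 1
  'd': 1
  'e': 2
Maximum frequency: 3

3


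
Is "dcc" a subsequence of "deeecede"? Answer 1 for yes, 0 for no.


Check if "dcc" is a subsequence of "deeecede"
Greedy scan:
  Position 0 ('d'): matches sub[0] = 'd'
  Position 1 ('e'): no match needed
  Position 2 ('e'): no match needed
  Position 3 ('e'): no match needed
  Position 4 ('c'): matches sub[1] = 'c'
  Position 5 ('e'): no match needed
  Position 6 ('d'): no match needed
  Position 7 ('e'): no match needed
Only matched 2/3 characters => not a subsequence

0


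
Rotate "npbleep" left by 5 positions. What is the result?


Input: "npbleep", rotate left by 5
First 5 characters: "npble"
Remaining characters: "ep"
Concatenate remaining + first: "ep" + "npble" = "epnpble"

epnpble


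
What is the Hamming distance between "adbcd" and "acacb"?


Comparing "adbcd" and "acacb" position by position:
  Position 0: 'a' vs 'a' => same
  Position 1: 'd' vs 'c' => differ
  Position 2: 'b' vs 'a' => differ
  Position 3: 'c' vs 'c' => same
  Position 4: 'd' vs 'b' => differ
Total differences (Hamming distance): 3

3


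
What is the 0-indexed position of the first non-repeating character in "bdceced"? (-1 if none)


Input: bdceced
Character frequencies:
  'b': 1
  'c': 2
  'd': 2
  'e': 2
Scanning left to right for freq == 1:
  Position 0 ('b'): unique! => answer = 0

0


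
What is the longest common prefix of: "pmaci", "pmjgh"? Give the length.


Words: pmaci, pmjgh
  Position 0: all 'p' => match
  Position 1: all 'm' => match
  Position 2: ('a', 'j') => mismatch, stop
LCP = "pm" (length 2)

2


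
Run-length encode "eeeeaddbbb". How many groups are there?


Input: eeeeaddbbb
Scanning for consecutive runs:
  Group 1: 'e' x 4 (positions 0-3)
  Group 2: 'a' x 1 (positions 4-4)
  Group 3: 'd' x 2 (positions 5-6)
  Group 4: 'b' x 3 (positions 7-9)
Total groups: 4

4


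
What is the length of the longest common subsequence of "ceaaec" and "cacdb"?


LCS of "ceaaec" and "cacdb"
DP table:
           c    a    c    d    b
      0    0    0    0    0    0
  c   0    1    1    1    1    1
  e   0    1    1    1    1    1
  a   0    1    2    2    2    2
  a   0    1    2    2    2    2
  e   0    1    2    2    2    2
  c   0    1    2    3    3    3
LCS length = dp[6][5] = 3

3


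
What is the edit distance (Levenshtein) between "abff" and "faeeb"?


Computing edit distance: "abff" -> "faeeb"
DP table:
           f    a    e    e    b
      0    1    2    3    4    5
  a   1    1    1    2    3    4
  b   2    2    2    2    3    3
  f   3    2    3    3    3    4
  f   4    3    3    4    4    4
Edit distance = dp[4][5] = 4

4


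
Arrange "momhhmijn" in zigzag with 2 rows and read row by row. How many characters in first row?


Zigzag "momhhmijn" into 2 rows:
Placing characters:
  'm' => row 0
  'o' => row 1
  'm' => row 0
  'h' => row 1
  'h' => row 0
  'm' => row 1
  'i' => row 0
  'j' => row 1
  'n' => row 0
Rows:
  Row 0: "mmhin"
  Row 1: "ohmj"
First row length: 5

5


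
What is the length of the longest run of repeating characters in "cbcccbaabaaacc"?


Input: "cbcccbaabaaacc"
Scanning for longest run:
  Position 1 ('b'): new char, reset run to 1
  Position 2 ('c'): new char, reset run to 1
  Position 3 ('c'): continues run of 'c', length=2
  Position 4 ('c'): continues run of 'c', length=3
  Position 5 ('b'): new char, reset run to 1
  Position 6 ('a'): new char, reset run to 1
  Position 7 ('a'): continues run of 'a', length=2
  Position 8 ('b'): new char, reset run to 1
  Position 9 ('a'): new char, reset run to 1
  Position 10 ('a'): continues run of 'a', length=2
  Position 11 ('a'): continues run of 'a', length=3
  Position 12 ('c'): new char, reset run to 1
  Position 13 ('c'): continues run of 'c', length=2
Longest run: 'c' with length 3

3


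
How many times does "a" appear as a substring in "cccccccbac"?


Searching for "a" in "cccccccbac"
Scanning each position:
  Position 0: "c" => no
  Position 1: "c" => no
  Position 2: "c" => no
  Position 3: "c" => no
  Position 4: "c" => no
  Position 5: "c" => no
  Position 6: "c" => no
  Position 7: "b" => no
  Position 8: "a" => MATCH
  Position 9: "c" => no
Total occurrences: 1

1


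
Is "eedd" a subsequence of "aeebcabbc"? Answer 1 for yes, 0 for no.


Check if "eedd" is a subsequence of "aeebcabbc"
Greedy scan:
  Position 0 ('a'): no match needed
  Position 1 ('e'): matches sub[0] = 'e'
  Position 2 ('e'): matches sub[1] = 'e'
  Position 3 ('b'): no match needed
  Position 4 ('c'): no match needed
  Position 5 ('a'): no match needed
  Position 6 ('b'): no match needed
  Position 7 ('b'): no match needed
  Position 8 ('c'): no match needed
Only matched 2/4 characters => not a subsequence

0


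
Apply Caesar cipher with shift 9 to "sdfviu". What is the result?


Caesar cipher: shift "sdfviu" by 9
  's' (pos 18) + 9 = pos 1 = 'b'
  'd' (pos 3) + 9 = pos 12 = 'm'
  'f' (pos 5) + 9 = pos 14 = 'o'
  'v' (pos 21) + 9 = pos 4 = 'e'
  'i' (pos 8) + 9 = pos 17 = 'r'
  'u' (pos 20) + 9 = pos 3 = 'd'
Result: bmoerd

bmoerd


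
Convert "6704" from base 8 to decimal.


Input: "6704" in base 8
Positional expansion:
  Digit '6' (value 6) x 8^3 = 3072
  Digit '7' (value 7) x 8^2 = 448
  Digit '0' (value 0) x 8^1 = 0
  Digit '4' (value 4) x 8^0 = 4
Sum = 3524

3524


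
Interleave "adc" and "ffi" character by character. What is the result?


Interleaving "adc" and "ffi":
  Position 0: 'a' from first, 'f' from second => "af"
  Position 1: 'd' from first, 'f' from second => "df"
  Position 2: 'c' from first, 'i' from second => "ci"
Result: afdfci

afdfci


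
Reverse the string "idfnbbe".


Input: idfnbbe
Reading characters right to left:
  Position 6: 'e'
  Position 5: 'b'
  Position 4: 'b'
  Position 3: 'n'
  Position 2: 'f'
  Position 1: 'd'
  Position 0: 'i'
Reversed: ebbnfdi

ebbnfdi


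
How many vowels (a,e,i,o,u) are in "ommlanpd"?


Input: ommlanpd
Checking each character:
  'o' at position 0: vowel (running total: 1)
  'm' at position 1: consonant
  'm' at position 2: consonant
  'l' at position 3: consonant
  'a' at position 4: vowel (running total: 2)
  'n' at position 5: consonant
  'p' at position 6: consonant
  'd' at position 7: consonant
Total vowels: 2

2


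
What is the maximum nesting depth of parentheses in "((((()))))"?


Input: "((((()))))"
Tracking depth:
  Position 0 '(': depth becomes 1
  Position 1 '(': depth becomes 2
  Position 2 '(': depth becomes 3
  Position 3 '(': depth becomes 4
  Position 4 '(': depth becomes 5
  Position 5 ')': depth becomes 4
  Position 6 ')': depth becomes 3
  Position 7 ')': depth becomes 2
  Position 8 ')': depth becomes 1
  Position 9 ')': depth becomes 0
Maximum depth reached: 5

5


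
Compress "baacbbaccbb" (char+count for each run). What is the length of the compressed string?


Input: baacbbaccbb
Runs:
  'b' x 1 => "b1"
  'a' x 2 => "a2"
  'c' x 1 => "c1"
  'b' x 2 => "b2"
  'a' x 1 => "a1"
  'c' x 2 => "c2"
  'b' x 2 => "b2"
Compressed: "b1a2c1b2a1c2b2"
Compressed length: 14

14


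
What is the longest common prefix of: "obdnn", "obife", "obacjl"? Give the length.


Words: obdnn, obife, obacjl
  Position 0: all 'o' => match
  Position 1: all 'b' => match
  Position 2: ('d', 'i', 'a') => mismatch, stop
LCP = "ob" (length 2)

2


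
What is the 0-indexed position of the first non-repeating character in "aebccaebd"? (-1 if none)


Input: aebccaebd
Character frequencies:
  'a': 2
  'b': 2
  'c': 2
  'd': 1
  'e': 2
Scanning left to right for freq == 1:
  Position 0 ('a'): freq=2, skip
  Position 1 ('e'): freq=2, skip
  Position 2 ('b'): freq=2, skip
  Position 3 ('c'): freq=2, skip
  Position 4 ('c'): freq=2, skip
  Position 5 ('a'): freq=2, skip
  Position 6 ('e'): freq=2, skip
  Position 7 ('b'): freq=2, skip
  Position 8 ('d'): unique! => answer = 8

8


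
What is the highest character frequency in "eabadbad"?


Input: eabadbad
Character counts:
  'a': 3
  'b': 2
  'd': 2
  'e': 1
Maximum frequency: 3

3


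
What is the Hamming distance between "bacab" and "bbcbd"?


Comparing "bacab" and "bbcbd" position by position:
  Position 0: 'b' vs 'b' => same
  Position 1: 'a' vs 'b' => differ
  Position 2: 'c' vs 'c' => same
  Position 3: 'a' vs 'b' => differ
  Position 4: 'b' vs 'd' => differ
Total differences (Hamming distance): 3

3


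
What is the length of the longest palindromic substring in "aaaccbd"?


Input: "aaaccbd"
Checking substrings for palindromes:
  [0:3] "aaa" (len 3) => palindrome
  [0:2] "aa" (len 2) => palindrome
  [1:3] "aa" (len 2) => palindrome
  [3:5] "cc" (len 2) => palindrome
Longest palindromic substring: "aaa" with length 3

3


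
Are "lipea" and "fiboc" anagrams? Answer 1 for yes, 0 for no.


Strings: "lipea", "fiboc"
Sorted first:  aeilp
Sorted second: bcfio
Differ at position 0: 'a' vs 'b' => not anagrams

0


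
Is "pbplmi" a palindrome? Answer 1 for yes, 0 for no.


Input: pbplmi
Reversed: imlpbp
  Compare pos 0 ('p') with pos 5 ('i'): MISMATCH
  Compare pos 1 ('b') with pos 4 ('m'): MISMATCH
  Compare pos 2 ('p') with pos 3 ('l'): MISMATCH
Result: not a palindrome

0


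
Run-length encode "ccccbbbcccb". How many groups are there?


Input: ccccbbbcccb
Scanning for consecutive runs:
  Group 1: 'c' x 4 (positions 0-3)
  Group 2: 'b' x 3 (positions 4-6)
  Group 3: 'c' x 3 (positions 7-9)
  Group 4: 'b' x 1 (positions 10-10)
Total groups: 4

4


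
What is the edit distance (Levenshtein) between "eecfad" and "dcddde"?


Computing edit distance: "eecfad" -> "dcddde"
DP table:
           d    c    d    d    d    e
      0    1    2    3    4    5    6
  e   1    1    2    3    4    5    5
  e   2    2    2    3    4    5    5
  c   3    3    2    3    4    5    6
  f   4    4    3    3    4    5    6
  a   5    5    4    4    4    5    6
  d   6    5    5    4    4    4    5
Edit distance = dp[6][6] = 5

5


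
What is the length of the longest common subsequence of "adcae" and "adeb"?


LCS of "adcae" and "adeb"
DP table:
           a    d    e    b
      0    0    0    0    0
  a   0    1    1    1    1
  d   0    1    2    2    2
  c   0    1    2    2    2
  a   0    1    2    2    2
  e   0    1    2    3    3
LCS length = dp[5][4] = 3

3


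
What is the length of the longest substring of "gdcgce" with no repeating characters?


Input: "gdcgce"
Sliding window (track last position of each char):
  Position 0 ('g'): window [0,0] length 1 -- new best
  Position 1 ('d'): window [0,1] length 2 -- new best
  Position 2 ('c'): window [0,2] length 3 -- new best
  Position 3 ('g'): repeat (last at 0), move window start to 1
  Position 3 ('g'): window [1,3] length 3
  Position 4 ('c'): repeat (last at 2), move window start to 3
  Position 4 ('c'): window [3,4] length 2
  Position 5 ('e'): window [3,5] length 3
Longest substring with no repeats: "gdc" with length 3

3


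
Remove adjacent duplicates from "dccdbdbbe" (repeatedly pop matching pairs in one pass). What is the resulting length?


Input: dccdbdbbe
Stack-based adjacent duplicate removal:
  Read 'd': push. Stack: d
  Read 'c': push. Stack: dc
  Read 'c': matches stack top 'c' => pop. Stack: d
  Read 'd': matches stack top 'd' => pop. Stack: (empty)
  Read 'b': push. Stack: b
  Read 'd': push. Stack: bd
  Read 'b': push. Stack: bdb
  Read 'b': matches stack top 'b' => pop. Stack: bd
  Read 'e': push. Stack: bde
Final stack: "bde" (length 3)

3


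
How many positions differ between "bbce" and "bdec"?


Comparing "bbce" and "bdec" position by position:
  Position 0: 'b' vs 'b' => same
  Position 1: 'b' vs 'd' => DIFFER
  Position 2: 'c' vs 'e' => DIFFER
  Position 3: 'e' vs 'c' => DIFFER
Positions that differ: 3

3


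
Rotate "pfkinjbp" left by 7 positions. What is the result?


Input: "pfkinjbp", rotate left by 7
First 7 characters: "pfkinjb"
Remaining characters: "p"
Concatenate remaining + first: "p" + "pfkinjb" = "ppfkinjb"

ppfkinjb


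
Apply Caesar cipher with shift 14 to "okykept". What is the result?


Caesar cipher: shift "okykept" by 14
  'o' (pos 14) + 14 = pos 2 = 'c'
  'k' (pos 10) + 14 = pos 24 = 'y'
  'y' (pos 24) + 14 = pos 12 = 'm'
  'k' (pos 10) + 14 = pos 24 = 'y'
  'e' (pos 4) + 14 = pos 18 = 's'
  'p' (pos 15) + 14 = pos 3 = 'd'
  't' (pos 19) + 14 = pos 7 = 'h'
Result: cymysdh

cymysdh


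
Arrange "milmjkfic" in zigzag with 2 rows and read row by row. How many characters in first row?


Zigzag "milmjkfic" into 2 rows:
Placing characters:
  'm' => row 0
  'i' => row 1
  'l' => row 0
  'm' => row 1
  'j' => row 0
  'k' => row 1
  'f' => row 0
  'i' => row 1
  'c' => row 0
Rows:
  Row 0: "mljfc"
  Row 1: "imki"
First row length: 5

5


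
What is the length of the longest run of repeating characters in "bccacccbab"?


Input: "bccacccbab"
Scanning for longest run:
  Position 1 ('c'): new char, reset run to 1
  Position 2 ('c'): continues run of 'c', length=2
  Position 3 ('a'): new char, reset run to 1
  Position 4 ('c'): new char, reset run to 1
  Position 5 ('c'): continues run of 'c', length=2
  Position 6 ('c'): continues run of 'c', length=3
  Position 7 ('b'): new char, reset run to 1
  Position 8 ('a'): new char, reset run to 1
  Position 9 ('b'): new char, reset run to 1
Longest run: 'c' with length 3

3


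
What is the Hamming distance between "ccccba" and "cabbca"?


Comparing "ccccba" and "cabbca" position by position:
  Position 0: 'c' vs 'c' => same
  Position 1: 'c' vs 'a' => differ
  Position 2: 'c' vs 'b' => differ
  Position 3: 'c' vs 'b' => differ
  Position 4: 'b' vs 'c' => differ
  Position 5: 'a' vs 'a' => same
Total differences (Hamming distance): 4

4


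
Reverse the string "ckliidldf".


Input: ckliidldf
Reading characters right to left:
  Position 8: 'f'
  Position 7: 'd'
  Position 6: 'l'
  Position 5: 'd'
  Position 4: 'i'
  Position 3: 'i'
  Position 2: 'l'
  Position 1: 'k'
  Position 0: 'c'
Reversed: fdldiilkc

fdldiilkc


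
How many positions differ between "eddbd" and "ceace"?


Comparing "eddbd" and "ceace" position by position:
  Position 0: 'e' vs 'c' => DIFFER
  Position 1: 'd' vs 'e' => DIFFER
  Position 2: 'd' vs 'a' => DIFFER
  Position 3: 'b' vs 'c' => DIFFER
  Position 4: 'd' vs 'e' => DIFFER
Positions that differ: 5

5


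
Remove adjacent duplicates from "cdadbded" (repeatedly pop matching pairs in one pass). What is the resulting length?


Input: cdadbded
Stack-based adjacent duplicate removal:
  Read 'c': push. Stack: c
  Read 'd': push. Stack: cd
  Read 'a': push. Stack: cda
  Read 'd': push. Stack: cdad
  Read 'b': push. Stack: cdadb
  Read 'd': push. Stack: cdadbd
  Read 'e': push. Stack: cdadbde
  Read 'd': push. Stack: cdadbded
Final stack: "cdadbded" (length 8)

8


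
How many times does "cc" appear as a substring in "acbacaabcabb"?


Searching for "cc" in "acbacaabcabb"
Scanning each position:
  Position 0: "ac" => no
  Position 1: "cb" => no
  Position 2: "ba" => no
  Position 3: "ac" => no
  Position 4: "ca" => no
  Position 5: "aa" => no
  Position 6: "ab" => no
  Position 7: "bc" => no
  Position 8: "ca" => no
  Position 9: "ab" => no
  Position 10: "bb" => no
Total occurrences: 0

0


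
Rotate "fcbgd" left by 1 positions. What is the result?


Input: "fcbgd", rotate left by 1
First 1 characters: "f"
Remaining characters: "cbgd"
Concatenate remaining + first: "cbgd" + "f" = "cbgdf"

cbgdf


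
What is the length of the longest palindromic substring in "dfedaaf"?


Input: "dfedaaf"
Checking substrings for palindromes:
  [4:6] "aa" (len 2) => palindrome
Longest palindromic substring: "aa" with length 2

2


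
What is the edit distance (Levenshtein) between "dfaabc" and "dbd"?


Computing edit distance: "dfaabc" -> "dbd"
DP table:
           d    b    d
      0    1    2    3
  d   1    0    1    2
  f   2    1    1    2
  a   3    2    2    2
  a   4    3    3    3
  b   5    4    3    4
  c   6    5    4    4
Edit distance = dp[6][3] = 4

4


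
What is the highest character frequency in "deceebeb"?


Input: deceebeb
Character counts:
  'b': 2
  'c': 1
  'd': 1
  'e': 4
Maximum frequency: 4

4


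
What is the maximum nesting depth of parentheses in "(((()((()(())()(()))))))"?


Input: "(((()((()(())()(()))))))"
Tracking depth:
  Position 0 '(': depth becomes 1
  Position 1 '(': depth becomes 2
  Position 2 '(': depth becomes 3
  Position 3 '(': depth becomes 4
  Position 4 ')': depth becomes 3
  Position 5 '(': depth becomes 4
  Position 6 '(': depth becomes 5
  Position 7 '(': depth becomes 6
  Position 8 ')': depth becomes 5
  Position 9 '(': depth becomes 6
  Position 10 '(': depth becomes 7
  Position 11 ')': depth becomes 6
  Position 12 ')': depth becomes 5
  Position 13 '(': depth becomes 6
  Position 14 ')': depth becomes 5
  Position 15 '(': depth becomes 6
  Position 16 '(': depth becomes 7
  Position 17 ')': depth becomes 6
  Position 18 ')': depth becomes 5
  Position 19 ')': depth becomes 4
  Position 20 ')': depth becomes 3
  Position 21 ')': depth becomes 2
  Position 22 ')': depth becomes 1
  Position 23 ')': depth becomes 0
Maximum depth reached: 7

7


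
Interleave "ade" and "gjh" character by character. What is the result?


Interleaving "ade" and "gjh":
  Position 0: 'a' from first, 'g' from second => "ag"
  Position 1: 'd' from first, 'j' from second => "dj"
  Position 2: 'e' from first, 'h' from second => "eh"
Result: agdjeh

agdjeh


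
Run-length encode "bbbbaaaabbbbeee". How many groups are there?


Input: bbbbaaaabbbbeee
Scanning for consecutive runs:
  Group 1: 'b' x 4 (positions 0-3)
  Group 2: 'a' x 4 (positions 4-7)
  Group 3: 'b' x 4 (positions 8-11)
  Group 4: 'e' x 3 (positions 12-14)
Total groups: 4

4


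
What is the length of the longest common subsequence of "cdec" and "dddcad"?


LCS of "cdec" and "dddcad"
DP table:
           d    d    d    c    a    d
      0    0    0    0    0    0    0
  c   0    0    0    0    1    1    1
  d   0    1    1    1    1    1    2
  e   0    1    1    1    1    1    2
  c   0    1    1    1    2    2    2
LCS length = dp[4][6] = 2

2


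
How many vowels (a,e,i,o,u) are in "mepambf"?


Input: mepambf
Checking each character:
  'm' at position 0: consonant
  'e' at position 1: vowel (running total: 1)
  'p' at position 2: consonant
  'a' at position 3: vowel (running total: 2)
  'm' at position 4: consonant
  'b' at position 5: consonant
  'f' at position 6: consonant
Total vowels: 2

2


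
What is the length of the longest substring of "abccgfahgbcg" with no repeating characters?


Input: "abccgfahgbcg"
Sliding window (track last position of each char):
  Position 0 ('a'): window [0,0] length 1 -- new best
  Position 1 ('b'): window [0,1] length 2 -- new best
  Position 2 ('c'): window [0,2] length 3 -- new best
  Position 3 ('c'): repeat (last at 2), move window start to 3
  Position 3 ('c'): window [3,3] length 1
  Position 4 ('g'): window [3,4] length 2
  Position 5 ('f'): window [3,5] length 3
  Position 6 ('a'): window [3,6] length 4 -- new best
  Position 7 ('h'): window [3,7] length 5 -- new best
  Position 8 ('g'): repeat (last at 4), move window start to 5
  Position 8 ('g'): window [5,8] length 4
  Position 9 ('b'): window [5,9] length 5
  Position 10 ('c'): window [5,10] length 6 -- new best
  Position 11 ('g'): repeat (last at 8), move window start to 9
  Position 11 ('g'): window [9,11] length 3
Longest substring with no repeats: "fahgbc" with length 6

6


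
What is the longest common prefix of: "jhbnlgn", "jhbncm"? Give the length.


Words: jhbnlgn, jhbncm
  Position 0: all 'j' => match
  Position 1: all 'h' => match
  Position 2: all 'b' => match
  Position 3: all 'n' => match
  Position 4: ('l', 'c') => mismatch, stop
LCP = "jhbn" (length 4)

4


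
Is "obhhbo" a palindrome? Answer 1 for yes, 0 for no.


Input: obhhbo
Reversed: obhhbo
  Compare pos 0 ('o') with pos 5 ('o'): match
  Compare pos 1 ('b') with pos 4 ('b'): match
  Compare pos 2 ('h') with pos 3 ('h'): match
Result: palindrome

1


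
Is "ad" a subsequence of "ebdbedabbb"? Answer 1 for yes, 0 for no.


Check if "ad" is a subsequence of "ebdbedabbb"
Greedy scan:
  Position 0 ('e'): no match needed
  Position 1 ('b'): no match needed
  Position 2 ('d'): no match needed
  Position 3 ('b'): no match needed
  Position 4 ('e'): no match needed
  Position 5 ('d'): no match needed
  Position 6 ('a'): matches sub[0] = 'a'
  Position 7 ('b'): no match needed
  Position 8 ('b'): no match needed
  Position 9 ('b'): no match needed
Only matched 1/2 characters => not a subsequence

0


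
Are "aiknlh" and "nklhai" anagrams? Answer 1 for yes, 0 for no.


Strings: "aiknlh", "nklhai"
Sorted first:  ahikln
Sorted second: ahikln
Sorted forms match => anagrams

1


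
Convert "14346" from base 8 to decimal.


Input: "14346" in base 8
Positional expansion:
  Digit '1' (value 1) x 8^4 = 4096
  Digit '4' (value 4) x 8^3 = 2048
  Digit '3' (value 3) x 8^2 = 192
  Digit '4' (value 4) x 8^1 = 32
  Digit '6' (value 6) x 8^0 = 6
Sum = 6374

6374


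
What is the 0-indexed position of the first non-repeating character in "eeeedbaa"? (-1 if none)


Input: eeeedbaa
Character frequencies:
  'a': 2
  'b': 1
  'd': 1
  'e': 4
Scanning left to right for freq == 1:
  Position 0 ('e'): freq=4, skip
  Position 1 ('e'): freq=4, skip
  Position 2 ('e'): freq=4, skip
  Position 3 ('e'): freq=4, skip
  Position 4 ('d'): unique! => answer = 4

4


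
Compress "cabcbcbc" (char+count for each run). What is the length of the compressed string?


Input: cabcbcbc
Runs:
  'c' x 1 => "c1"
  'a' x 1 => "a1"
  'b' x 1 => "b1"
  'c' x 1 => "c1"
  'b' x 1 => "b1"
  'c' x 1 => "c1"
  'b' x 1 => "b1"
  'c' x 1 => "c1"
Compressed: "c1a1b1c1b1c1b1c1"
Compressed length: 16

16


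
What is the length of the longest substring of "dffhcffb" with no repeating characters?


Input: "dffhcffb"
Sliding window (track last position of each char):
  Position 0 ('d'): window [0,0] length 1 -- new best
  Position 1 ('f'): window [0,1] length 2 -- new best
  Position 2 ('f'): repeat (last at 1), move window start to 2
  Position 2 ('f'): window [2,2] length 1
  Position 3 ('h'): window [2,3] length 2
  Position 4 ('c'): window [2,4] length 3 -- new best
  Position 5 ('f'): repeat (last at 2), move window start to 3
  Position 5 ('f'): window [3,5] length 3
  Position 6 ('f'): repeat (last at 5), move window start to 6
  Position 6 ('f'): window [6,6] length 1
  Position 7 ('b'): window [6,7] length 2
Longest substring with no repeats: "fhc" with length 3

3


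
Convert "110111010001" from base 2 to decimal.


Input: "110111010001" in base 2
Positional expansion:
  Digit '1' (value 1) x 2^11 = 2048
  Digit '1' (value 1) x 2^10 = 1024
  Digit '0' (value 0) x 2^9 = 0
  Digit '1' (value 1) x 2^8 = 256
  Digit '1' (value 1) x 2^7 = 128
  Digit '1' (value 1) x 2^6 = 64
  Digit '0' (value 0) x 2^5 = 0
  Digit '1' (value 1) x 2^4 = 16
  Digit '0' (value 0) x 2^3 = 0
  Digit '0' (value 0) x 2^2 = 0
  Digit '0' (value 0) x 2^1 = 0
  Digit '1' (value 1) x 2^0 = 1
Sum = 3537

3537


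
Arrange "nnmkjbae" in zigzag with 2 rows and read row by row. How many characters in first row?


Zigzag "nnmkjbae" into 2 rows:
Placing characters:
  'n' => row 0
  'n' => row 1
  'm' => row 0
  'k' => row 1
  'j' => row 0
  'b' => row 1
  'a' => row 0
  'e' => row 1
Rows:
  Row 0: "nmja"
  Row 1: "nkbe"
First row length: 4

4


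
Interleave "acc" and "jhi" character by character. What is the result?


Interleaving "acc" and "jhi":
  Position 0: 'a' from first, 'j' from second => "aj"
  Position 1: 'c' from first, 'h' from second => "ch"
  Position 2: 'c' from first, 'i' from second => "ci"
Result: ajchci

ajchci


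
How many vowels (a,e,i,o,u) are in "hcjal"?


Input: hcjal
Checking each character:
  'h' at position 0: consonant
  'c' at position 1: consonant
  'j' at position 2: consonant
  'a' at position 3: vowel (running total: 1)
  'l' at position 4: consonant
Total vowels: 1

1


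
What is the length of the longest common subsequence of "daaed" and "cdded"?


LCS of "daaed" and "cdded"
DP table:
           c    d    d    e    d
      0    0    0    0    0    0
  d   0    0    1    1    1    1
  a   0    0    1    1    1    1
  a   0    0    1    1    1    1
  e   0    0    1    1    2    2
  d   0    0    1    2    2    3
LCS length = dp[5][5] = 3

3


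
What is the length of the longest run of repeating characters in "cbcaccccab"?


Input: "cbcaccccab"
Scanning for longest run:
  Position 1 ('b'): new char, reset run to 1
  Position 2 ('c'): new char, reset run to 1
  Position 3 ('a'): new char, reset run to 1
  Position 4 ('c'): new char, reset run to 1
  Position 5 ('c'): continues run of 'c', length=2
  Position 6 ('c'): continues run of 'c', length=3
  Position 7 ('c'): continues run of 'c', length=4
  Position 8 ('a'): new char, reset run to 1
  Position 9 ('b'): new char, reset run to 1
Longest run: 'c' with length 4

4


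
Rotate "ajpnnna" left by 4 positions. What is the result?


Input: "ajpnnna", rotate left by 4
First 4 characters: "ajpn"
Remaining characters: "nna"
Concatenate remaining + first: "nna" + "ajpn" = "nnaajpn"

nnaajpn


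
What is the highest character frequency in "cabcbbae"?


Input: cabcbbae
Character counts:
  'a': 2
  'b': 3
  'c': 2
  'e': 1
Maximum frequency: 3

3


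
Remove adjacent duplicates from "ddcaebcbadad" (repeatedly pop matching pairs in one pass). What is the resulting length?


Input: ddcaebcbadad
Stack-based adjacent duplicate removal:
  Read 'd': push. Stack: d
  Read 'd': matches stack top 'd' => pop. Stack: (empty)
  Read 'c': push. Stack: c
  Read 'a': push. Stack: ca
  Read 'e': push. Stack: cae
  Read 'b': push. Stack: caeb
  Read 'c': push. Stack: caebc
  Read 'b': push. Stack: caebcb
  Read 'a': push. Stack: caebcba
  Read 'd': push. Stack: caebcbad
  Read 'a': push. Stack: caebcbada
  Read 'd': push. Stack: caebcbadad
Final stack: "caebcbadad" (length 10)

10


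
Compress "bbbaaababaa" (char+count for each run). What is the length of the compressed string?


Input: bbbaaababaa
Runs:
  'b' x 3 => "b3"
  'a' x 3 => "a3"
  'b' x 1 => "b1"
  'a' x 1 => "a1"
  'b' x 1 => "b1"
  'a' x 2 => "a2"
Compressed: "b3a3b1a1b1a2"
Compressed length: 12

12


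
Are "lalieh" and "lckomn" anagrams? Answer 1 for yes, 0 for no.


Strings: "lalieh", "lckomn"
Sorted first:  aehill
Sorted second: cklmno
Differ at position 0: 'a' vs 'c' => not anagrams

0


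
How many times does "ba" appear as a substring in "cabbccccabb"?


Searching for "ba" in "cabbccccabb"
Scanning each position:
  Position 0: "ca" => no
  Position 1: "ab" => no
  Position 2: "bb" => no
  Position 3: "bc" => no
  Position 4: "cc" => no
  Position 5: "cc" => no
  Position 6: "cc" => no
  Position 7: "ca" => no
  Position 8: "ab" => no
  Position 9: "bb" => no
Total occurrences: 0

0


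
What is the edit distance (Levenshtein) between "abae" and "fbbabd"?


Computing edit distance: "abae" -> "fbbabd"
DP table:
           f    b    b    a    b    d
      0    1    2    3    4    5    6
  a   1    1    2    3    3    4    5
  b   2    2    1    2    3    3    4
  a   3    3    2    2    2    3    4
  e   4    4    3    3    3    3    4
Edit distance = dp[4][6] = 4

4


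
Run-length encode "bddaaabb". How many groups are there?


Input: bddaaabb
Scanning for consecutive runs:
  Group 1: 'b' x 1 (positions 0-0)
  Group 2: 'd' x 2 (positions 1-2)
  Group 3: 'a' x 3 (positions 3-5)
  Group 4: 'b' x 2 (positions 6-7)
Total groups: 4

4


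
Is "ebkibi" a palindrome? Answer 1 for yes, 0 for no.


Input: ebkibi
Reversed: ibikbe
  Compare pos 0 ('e') with pos 5 ('i'): MISMATCH
  Compare pos 1 ('b') with pos 4 ('b'): match
  Compare pos 2 ('k') with pos 3 ('i'): MISMATCH
Result: not a palindrome

0


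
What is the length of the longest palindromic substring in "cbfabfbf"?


Input: "cbfabfbf"
Checking substrings for palindromes:
  [4:7] "bfb" (len 3) => palindrome
  [5:8] "fbf" (len 3) => palindrome
Longest palindromic substring: "bfb" with length 3

3


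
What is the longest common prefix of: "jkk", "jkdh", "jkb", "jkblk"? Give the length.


Words: jkk, jkdh, jkb, jkblk
  Position 0: all 'j' => match
  Position 1: all 'k' => match
  Position 2: ('k', 'd', 'b', 'b') => mismatch, stop
LCP = "jk" (length 2)

2


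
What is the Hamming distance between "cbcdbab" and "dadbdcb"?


Comparing "cbcdbab" and "dadbdcb" position by position:
  Position 0: 'c' vs 'd' => differ
  Position 1: 'b' vs 'a' => differ
  Position 2: 'c' vs 'd' => differ
  Position 3: 'd' vs 'b' => differ
  Position 4: 'b' vs 'd' => differ
  Position 5: 'a' vs 'c' => differ
  Position 6: 'b' vs 'b' => same
Total differences (Hamming distance): 6

6


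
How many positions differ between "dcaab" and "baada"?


Comparing "dcaab" and "baada" position by position:
  Position 0: 'd' vs 'b' => DIFFER
  Position 1: 'c' vs 'a' => DIFFER
  Position 2: 'a' vs 'a' => same
  Position 3: 'a' vs 'd' => DIFFER
  Position 4: 'b' vs 'a' => DIFFER
Positions that differ: 4

4


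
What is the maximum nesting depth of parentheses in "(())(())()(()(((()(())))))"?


Input: "(())(())()(()(((()(())))))"
Tracking depth:
  Position 0 '(': depth becomes 1
  Position 1 '(': depth becomes 2
  Position 2 ')': depth becomes 1
  Position 3 ')': depth becomes 0
  Position 4 '(': depth becomes 1
  Position 5 '(': depth becomes 2
  Position 6 ')': depth becomes 1
  Position 7 ')': depth becomes 0
  Position 8 '(': depth becomes 1
  Position 9 ')': depth becomes 0
  Position 10 '(': depth becomes 1
  Position 11 '(': depth becomes 2
  Position 12 ')': depth becomes 1
  Position 13 '(': depth becomes 2
  Position 14 '(': depth becomes 3
  Position 15 '(': depth becomes 4
  Position 16 '(': depth becomes 5
  Position 17 ')': depth becomes 4
  Position 18 '(': depth becomes 5
  Position 19 '(': depth becomes 6
  Position 20 ')': depth becomes 5
  Position 21 ')': depth becomes 4
  Position 22 ')': depth becomes 3
  Position 23 ')': depth becomes 2
  Position 24 ')': depth becomes 1
  Position 25 ')': depth becomes 0
Maximum depth reached: 6

6


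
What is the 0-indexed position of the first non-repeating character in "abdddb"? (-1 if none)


Input: abdddb
Character frequencies:
  'a': 1
  'b': 2
  'd': 3
Scanning left to right for freq == 1:
  Position 0 ('a'): unique! => answer = 0

0


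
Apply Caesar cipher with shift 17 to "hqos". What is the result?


Caesar cipher: shift "hqos" by 17
  'h' (pos 7) + 17 = pos 24 = 'y'
  'q' (pos 16) + 17 = pos 7 = 'h'
  'o' (pos 14) + 17 = pos 5 = 'f'
  's' (pos 18) + 17 = pos 9 = 'j'
Result: yhfj

yhfj


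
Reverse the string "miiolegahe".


Input: miiolegahe
Reading characters right to left:
  Position 9: 'e'
  Position 8: 'h'
  Position 7: 'a'
  Position 6: 'g'
  Position 5: 'e'
  Position 4: 'l'
  Position 3: 'o'
  Position 2: 'i'
  Position 1: 'i'
  Position 0: 'm'
Reversed: ehageloiim

ehageloiim


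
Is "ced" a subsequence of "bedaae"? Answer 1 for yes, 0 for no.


Check if "ced" is a subsequence of "bedaae"
Greedy scan:
  Position 0 ('b'): no match needed
  Position 1 ('e'): no match needed
  Position 2 ('d'): no match needed
  Position 3 ('a'): no match needed
  Position 4 ('a'): no match needed
  Position 5 ('e'): no match needed
Only matched 0/3 characters => not a subsequence

0


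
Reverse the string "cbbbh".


Input: cbbbh
Reading characters right to left:
  Position 4: 'h'
  Position 3: 'b'
  Position 2: 'b'
  Position 1: 'b'
  Position 0: 'c'
Reversed: hbbbc

hbbbc


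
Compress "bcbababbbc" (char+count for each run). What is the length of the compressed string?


Input: bcbababbbc
Runs:
  'b' x 1 => "b1"
  'c' x 1 => "c1"
  'b' x 1 => "b1"
  'a' x 1 => "a1"
  'b' x 1 => "b1"
  'a' x 1 => "a1"
  'b' x 3 => "b3"
  'c' x 1 => "c1"
Compressed: "b1c1b1a1b1a1b3c1"
Compressed length: 16

16
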